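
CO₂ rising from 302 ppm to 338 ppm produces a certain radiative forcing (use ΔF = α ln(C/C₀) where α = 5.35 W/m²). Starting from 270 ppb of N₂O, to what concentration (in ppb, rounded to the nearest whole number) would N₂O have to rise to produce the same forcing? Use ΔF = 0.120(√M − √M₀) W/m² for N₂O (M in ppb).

CO₂ forcing: 5.35 × ln(338/302) = 5.35 × 0.112619 = 0.60251 W/m².
Set 0.120(√M − √270) = 0.60251: √M = 0.60251/0.120 + √270 = 5.0209 + 16.4317 = 21.4526.
M = (21.4526)² = 460.21 ppb.

M ≈ 460 ppb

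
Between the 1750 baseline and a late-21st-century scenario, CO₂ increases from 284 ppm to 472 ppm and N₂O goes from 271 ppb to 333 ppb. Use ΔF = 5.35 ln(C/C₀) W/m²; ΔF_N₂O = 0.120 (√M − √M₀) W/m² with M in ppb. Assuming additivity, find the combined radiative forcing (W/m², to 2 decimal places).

CO₂: 5.35 × ln(472/284) = 5.35 × ln(1.66197) = 5.35 × 0.50800 = 2.7178 W/m².
N₂O: 0.120 × (√333 − √271) = 0.120 × (18.2483 − 16.4621) = 0.120 × 1.7862 = 0.2143 W/m².
Total ΔF = 2.7178 + 0.2143 = 2.9321 W/m².

ΔF = 2.93 W/m²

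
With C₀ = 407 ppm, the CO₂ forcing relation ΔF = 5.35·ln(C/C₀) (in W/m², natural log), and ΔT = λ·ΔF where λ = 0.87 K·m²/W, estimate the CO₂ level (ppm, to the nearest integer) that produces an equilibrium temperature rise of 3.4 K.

C ≈ 845 ppm

Required forcing: ΔF = ΔT/λ = 3.4/0.87 = 3.9080 W/m².
Then ln(C/407) = ΔF/5.35 = 3.9080/5.35 = 0.73047.
So C = 407 × e^0.73047 = 407 × 2.07606 = 844.96 ppm.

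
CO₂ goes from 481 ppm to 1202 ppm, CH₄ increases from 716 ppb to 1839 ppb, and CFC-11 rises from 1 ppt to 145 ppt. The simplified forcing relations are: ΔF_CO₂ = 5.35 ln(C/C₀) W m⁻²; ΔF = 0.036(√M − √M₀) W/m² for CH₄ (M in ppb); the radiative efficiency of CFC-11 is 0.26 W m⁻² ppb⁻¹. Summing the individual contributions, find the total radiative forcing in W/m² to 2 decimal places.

CO₂: 5.35 × ln(1202/481) = 5.35 × ln(2.49896) = 5.35 × 0.91587 = 4.8999 W/m².
CH₄: 0.036 × (√1839 − √716) = 0.036 × (42.8836 − 26.7582) = 0.036 × 16.1254 = 0.5805 W/m².
CFC-11: Δ = 145 − 1 = 144 ppt = 0.144 ppb; ΔF = 0.26 × 0.144 = 0.0374 W/m².
Total ΔF = 4.8999 + 0.5805 + 0.0374 = 5.5178 W/m².

ΔF = 5.52 W/m²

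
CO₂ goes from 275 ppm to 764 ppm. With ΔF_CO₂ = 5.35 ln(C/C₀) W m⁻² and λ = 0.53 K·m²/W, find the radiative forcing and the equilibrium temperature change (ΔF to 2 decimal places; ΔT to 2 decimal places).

ΔF = 5.47 W/m²; ΔT = 2.90 K

CO₂: 5.35 × ln(764/275) = 5.35 × ln(2.77818) = 5.35 × 1.02180 = 5.4666 W/m².
ΔT = λ ΔF = 0.53 × 5.47 = 2.8991 K.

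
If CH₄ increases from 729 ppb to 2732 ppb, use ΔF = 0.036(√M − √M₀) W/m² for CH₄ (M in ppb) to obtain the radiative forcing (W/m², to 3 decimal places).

ΔF = 0.910 W/m²

CH₄: 0.036 × (√2732 − √729) = 0.036 × (52.2685 − 27.0000) = 0.036 × 25.2685 = 0.9097 W/m².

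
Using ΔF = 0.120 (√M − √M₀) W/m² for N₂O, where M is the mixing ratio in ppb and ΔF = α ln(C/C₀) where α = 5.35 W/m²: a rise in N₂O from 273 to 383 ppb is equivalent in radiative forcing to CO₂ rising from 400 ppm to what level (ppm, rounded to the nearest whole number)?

N₂O forcing: 0.120 × (√383 − √273) = 0.120 × (19.5704 − 16.5227) = 0.120 × 3.0477 = 0.36572 W/m².
Set 5.35 ln(C/400) = 0.36572: ln(C/400) = 0.36572/5.35 = 0.06836, so C = 400 × e^0.06836 = 400 × 1.07075 = 428.30 ppm.

C ≈ 428 ppm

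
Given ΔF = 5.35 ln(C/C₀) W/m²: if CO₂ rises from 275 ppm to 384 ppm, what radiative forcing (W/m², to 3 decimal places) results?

CO₂: 5.35 × ln(384/275) = 5.35 × ln(1.39636) = 5.35 × 0.33387 = 1.7862 W/m².

ΔF = 1.786 W/m²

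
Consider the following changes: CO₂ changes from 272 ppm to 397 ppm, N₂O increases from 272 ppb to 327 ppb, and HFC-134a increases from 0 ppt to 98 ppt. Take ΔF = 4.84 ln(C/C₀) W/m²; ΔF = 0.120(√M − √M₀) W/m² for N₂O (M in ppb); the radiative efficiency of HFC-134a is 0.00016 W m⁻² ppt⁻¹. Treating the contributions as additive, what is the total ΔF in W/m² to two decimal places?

CO₂: 4.84 × ln(397/272) = 4.84 × ln(1.45956) = 4.84 × 0.37814 = 1.8302 W/m².
N₂O: 0.120 × (√327 − √272) = 0.120 × (18.0831 − 16.4924) = 0.120 × 1.5907 = 0.1909 W/m².
HFC-134a: ΔF = 0.00016 × (98 − 0) = 0.00016 × 98 = 0.0157 W/m².
Total ΔF = 1.8302 + 0.1909 + 0.0157 = 2.0368 W/m².

ΔF = 2.04 W/m²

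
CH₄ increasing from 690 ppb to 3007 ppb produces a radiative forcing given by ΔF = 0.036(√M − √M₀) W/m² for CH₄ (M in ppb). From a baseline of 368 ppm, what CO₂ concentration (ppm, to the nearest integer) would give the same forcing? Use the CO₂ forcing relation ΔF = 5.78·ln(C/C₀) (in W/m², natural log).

CH₄ forcing: 0.036 × (√3007 − √690) = 0.036 × (54.8361 − 26.2679) = 0.036 × 28.5682 = 1.02846 W/m².
Set 5.78 ln(C/368) = 1.02846: ln(C/368) = 1.02846/5.78 = 0.17793, so C = 368 × e^0.17793 = 368 × 1.19474 = 439.66 ppm.

C ≈ 440 ppm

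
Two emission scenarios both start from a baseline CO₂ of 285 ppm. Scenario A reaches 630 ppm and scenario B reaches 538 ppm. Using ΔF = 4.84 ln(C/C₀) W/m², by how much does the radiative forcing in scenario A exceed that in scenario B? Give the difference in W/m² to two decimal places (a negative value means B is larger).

ΔF_A − ΔF_B = 0.76 W/m²

ΔF_A = 4.84 ln(630/285) = 4.84 × 0.79323 = 3.8392 W/m².
ΔF_B = 4.84 ln(538/285) = 4.84 × 0.63537 = 3.0752 W/m².
Difference: 3.8392 − 3.0752 = 0.7640 W/m².
(Equivalently, ΔF_A − ΔF_B = 4.84 ln(630/538) = 4.84 × 0.15786 = 0.7640 W/m².)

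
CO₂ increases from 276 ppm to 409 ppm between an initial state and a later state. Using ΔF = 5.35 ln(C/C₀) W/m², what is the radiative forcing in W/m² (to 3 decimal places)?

ΔF = 2.104 W/m²

CO₂: 5.35 × ln(409/276) = 5.35 × ln(1.48188) = 5.35 × 0.39331 = 2.1042 W/m².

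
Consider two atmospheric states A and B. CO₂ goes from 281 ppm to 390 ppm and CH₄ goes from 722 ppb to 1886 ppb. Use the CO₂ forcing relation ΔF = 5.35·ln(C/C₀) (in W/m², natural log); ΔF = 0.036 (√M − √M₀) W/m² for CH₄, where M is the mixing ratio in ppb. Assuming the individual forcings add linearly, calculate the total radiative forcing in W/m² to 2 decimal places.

CO₂: 5.35 × ln(390/281) = 5.35 × ln(1.38790) = 5.35 × 0.32779 = 1.7537 W/m².
CH₄: 0.036 × (√1886 − √722) = 0.036 × (43.4281 − 26.8701) = 0.036 × 16.5580 = 0.5961 W/m².
Total ΔF = 1.7537 + 0.5961 = 2.3498 W/m².

ΔF = 2.35 W/m²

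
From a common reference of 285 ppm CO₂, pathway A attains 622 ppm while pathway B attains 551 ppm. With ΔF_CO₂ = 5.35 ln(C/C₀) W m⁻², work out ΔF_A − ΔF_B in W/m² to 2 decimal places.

ΔF_A = 5.35 ln(622/285) = 5.35 × 0.78045 = 4.1754 W/m².
ΔF_B = 5.35 ln(551/285) = 5.35 × 0.65925 = 3.5270 W/m².
Difference: 4.1754 − 3.5270 = 0.6484 W/m².

ΔF_A − ΔF_B = 0.65 W/m²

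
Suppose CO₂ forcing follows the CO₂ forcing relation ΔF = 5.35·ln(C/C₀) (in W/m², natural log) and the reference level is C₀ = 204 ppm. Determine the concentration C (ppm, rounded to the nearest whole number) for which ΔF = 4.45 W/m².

C ≈ 469 ppm

Set 5.35 ln(C/204) = 4.45, so ln(C/204) = 4.45/5.35 = 0.83178.
Then C/204 = e^0.83178 = 2.29740, giving C = 204 × 2.29740 = 468.67 ppm.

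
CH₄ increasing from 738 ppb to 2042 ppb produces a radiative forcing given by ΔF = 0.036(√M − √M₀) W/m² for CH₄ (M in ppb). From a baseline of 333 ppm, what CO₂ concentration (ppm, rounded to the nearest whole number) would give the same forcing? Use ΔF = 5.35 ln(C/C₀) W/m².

C ≈ 376 ppm

CH₄ forcing: 0.036 × (√2042 − √738) = 0.036 × (45.1885 − 27.1662) = 0.036 × 18.0223 = 0.64880 W/m².
Set 5.35 ln(C/333) = 0.64880: ln(C/333) = 0.64880/5.35 = 0.12127, so C = 333 × e^0.12127 = 333 × 1.12893 = 375.93 ppm.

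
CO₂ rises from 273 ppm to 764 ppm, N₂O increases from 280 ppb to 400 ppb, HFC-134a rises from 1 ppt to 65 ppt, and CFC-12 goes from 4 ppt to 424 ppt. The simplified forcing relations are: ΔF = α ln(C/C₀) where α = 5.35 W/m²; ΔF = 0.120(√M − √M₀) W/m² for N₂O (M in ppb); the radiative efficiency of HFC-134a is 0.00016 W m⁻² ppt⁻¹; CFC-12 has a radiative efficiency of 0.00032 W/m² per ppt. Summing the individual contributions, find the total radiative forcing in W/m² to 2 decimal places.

CO₂: 5.35 × ln(764/273) = 5.35 × ln(2.79853) = 5.35 × 1.02909 = 5.5056 W/m².
N₂O: 0.120 × (√400 − √280) = 0.120 × (20.0000 − 16.7332) = 0.120 × 3.2668 = 0.3920 W/m².
HFC-134a: ΔF = 0.00016 × (65 − 1) = 0.00016 × 64 = 0.0102 W/m².
CFC-12: ΔF = 0.00032 × (424 − 4) = 0.00032 × 420 = 0.1344 W/m².
Total ΔF = 5.5056 + 0.3920 + 0.0102 + 0.1344 = 6.0422 W/m².

ΔF = 6.04 W/m²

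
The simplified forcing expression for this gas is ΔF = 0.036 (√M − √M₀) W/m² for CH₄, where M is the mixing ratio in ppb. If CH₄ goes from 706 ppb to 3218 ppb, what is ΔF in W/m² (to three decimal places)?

ΔF = 1.086 W/m²

CH₄: 0.036 × (√3218 − √706) = 0.036 × (56.7274 − 26.5707) = 0.036 × 30.1567 = 1.0856 W/m².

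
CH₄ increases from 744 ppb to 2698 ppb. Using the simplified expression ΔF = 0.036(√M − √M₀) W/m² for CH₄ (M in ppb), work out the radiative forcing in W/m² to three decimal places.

CH₄: 0.036 × (√2698 − √744) = 0.036 × (51.9423 − 27.2764) = 0.036 × 24.6659 = 0.8880 W/m².

ΔF = 0.888 W/m²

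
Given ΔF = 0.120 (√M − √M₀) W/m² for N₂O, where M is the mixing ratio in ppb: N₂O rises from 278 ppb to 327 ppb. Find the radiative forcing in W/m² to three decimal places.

ΔF = 0.169 W/m²

N₂O: 0.120 × (√327 − √278) = 0.120 × (18.0831 − 16.6733) = 0.120 × 1.4098 = 0.1692 W/m².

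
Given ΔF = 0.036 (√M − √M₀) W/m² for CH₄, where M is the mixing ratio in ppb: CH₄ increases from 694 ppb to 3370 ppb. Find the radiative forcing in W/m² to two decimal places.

ΔF = 1.14 W/m²

CH₄: 0.036 × (√3370 − √694) = 0.036 × (58.0517 − 26.3439) = 0.036 × 31.7078 = 1.1415 W/m².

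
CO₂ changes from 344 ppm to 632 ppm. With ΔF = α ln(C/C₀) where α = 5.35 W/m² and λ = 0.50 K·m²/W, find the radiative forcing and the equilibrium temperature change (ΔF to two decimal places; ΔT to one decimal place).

ΔF = 3.25 W/m²; ΔT = 1.6 K

CO₂: 5.35 × ln(632/344) = 5.35 × ln(1.83721) = 5.35 × 0.60825 = 3.2541 W/m².
ΔT = λ ΔF = 0.50 × 3.25 = 1.6250 K.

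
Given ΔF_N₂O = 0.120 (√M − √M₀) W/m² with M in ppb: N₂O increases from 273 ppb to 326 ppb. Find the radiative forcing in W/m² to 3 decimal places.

N₂O: 0.120 × (√326 − √273) = 0.120 × (18.0555 − 16.5227) = 0.120 × 1.5328 = 0.1839 W/m².

ΔF = 0.184 W/m²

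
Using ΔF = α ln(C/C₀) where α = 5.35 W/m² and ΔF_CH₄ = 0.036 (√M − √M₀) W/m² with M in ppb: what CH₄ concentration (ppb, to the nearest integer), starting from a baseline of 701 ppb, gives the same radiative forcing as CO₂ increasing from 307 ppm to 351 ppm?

M ≈ 2151 ppb

CO₂ forcing: 5.35 × ln(351/307) = 5.35 × 0.133938 = 0.71657 W/m².
Set 0.036(√M − √701) = 0.71657: √M = 0.71657/0.036 + √701 = 19.9047 + 26.4764 = 46.3811.
M = (46.3811)² = 2151.21 ppb.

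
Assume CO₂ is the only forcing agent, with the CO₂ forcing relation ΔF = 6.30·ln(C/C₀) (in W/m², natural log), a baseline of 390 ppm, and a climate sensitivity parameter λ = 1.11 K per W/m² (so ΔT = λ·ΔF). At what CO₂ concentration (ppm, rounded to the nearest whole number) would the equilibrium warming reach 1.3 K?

C ≈ 470 ppm

Required forcing: ΔF = ΔT/λ = 1.3/1.11 = 1.1712 W/m².
Then ln(C/390) = ΔF/6.30 = 1.1712/6.30 = 0.18590.
So C = 390 × e^0.18590 = 390 × 1.20430 = 469.68 ppm.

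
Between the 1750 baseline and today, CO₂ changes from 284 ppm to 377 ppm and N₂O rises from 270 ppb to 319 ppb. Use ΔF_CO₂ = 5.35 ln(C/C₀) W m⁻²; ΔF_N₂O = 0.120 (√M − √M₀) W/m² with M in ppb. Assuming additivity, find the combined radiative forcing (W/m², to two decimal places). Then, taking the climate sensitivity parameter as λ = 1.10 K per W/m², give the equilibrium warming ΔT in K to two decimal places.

CO₂: 5.35 × ln(377/284) = 5.35 × ln(1.32746) = 5.35 × 0.28327 = 1.5155 W/m².
N₂O: 0.120 × (√319 − √270) = 0.120 × (17.8606 − 16.4317) = 0.120 × 1.4289 = 0.1715 W/m².
Total ΔF = 1.5155 + 0.1715 = 1.6870 W/m².
ΔT = λ ΔF = 1.10 × 1.69 = 1.8590 K.

ΔF = 1.69 W/m²; ΔT = 1.86 K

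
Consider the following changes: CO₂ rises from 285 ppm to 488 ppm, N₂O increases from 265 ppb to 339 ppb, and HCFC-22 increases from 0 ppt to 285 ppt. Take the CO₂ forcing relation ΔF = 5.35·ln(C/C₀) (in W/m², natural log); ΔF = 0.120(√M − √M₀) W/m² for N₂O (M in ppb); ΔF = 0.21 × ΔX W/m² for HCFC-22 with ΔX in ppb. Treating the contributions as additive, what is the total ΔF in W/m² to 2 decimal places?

CO₂: 5.35 × ln(488/285) = 5.35 × ln(1.71228) = 5.35 × 0.53783 = 2.8774 W/m².
N₂O: 0.120 × (√339 − √265) = 0.120 × (18.4120 − 16.2788) = 0.120 × 2.1332 = 0.2560 W/m².
HCFC-22: Δ = 285 − 0 = 285 ppt = 0.285 ppb; ΔF = 0.21 × 0.285 = 0.0599 W/m².
Total ΔF = 2.8774 + 0.2560 + 0.0599 = 3.1933 W/m².

ΔF = 3.19 W/m²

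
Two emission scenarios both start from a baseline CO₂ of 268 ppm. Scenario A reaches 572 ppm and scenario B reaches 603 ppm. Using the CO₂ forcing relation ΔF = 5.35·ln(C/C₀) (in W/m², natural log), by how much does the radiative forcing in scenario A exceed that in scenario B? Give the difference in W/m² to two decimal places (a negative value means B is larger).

ΔF_A − ΔF_B = -0.28 W/m²

ΔF_A = 5.35 ln(572/268) = 5.35 × 0.75815 = 4.0561 W/m².
ΔF_B = 5.35 ln(603/268) = 5.35 × 0.81093 = 4.3385 W/m².
Difference: 4.0561 − 4.3385 = -0.2824 W/m².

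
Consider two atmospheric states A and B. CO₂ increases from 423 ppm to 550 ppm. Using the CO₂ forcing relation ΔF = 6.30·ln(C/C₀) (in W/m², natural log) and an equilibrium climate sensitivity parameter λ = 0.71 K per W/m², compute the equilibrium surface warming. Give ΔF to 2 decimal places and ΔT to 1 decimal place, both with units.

ΔF = 1.65 W/m²; ΔT = 1.2 K

CO₂: 6.30 × ln(550/423) = 6.30 × ln(1.30024) = 6.30 × 0.26255 = 1.6541 W/m².
ΔT = λ ΔF = 0.71 × 1.65 = 1.1715 K.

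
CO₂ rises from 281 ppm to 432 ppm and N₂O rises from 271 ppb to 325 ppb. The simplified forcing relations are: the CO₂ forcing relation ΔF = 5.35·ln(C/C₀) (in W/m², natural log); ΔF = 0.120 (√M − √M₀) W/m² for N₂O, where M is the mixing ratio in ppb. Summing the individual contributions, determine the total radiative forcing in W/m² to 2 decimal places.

ΔF = 2.49 W/m²

CO₂: 5.35 × ln(432/281) = 5.35 × ln(1.53737) = 5.35 × 0.43007 = 2.3009 W/m².
N₂O: 0.120 × (√325 − √271) = 0.120 × (18.0278 − 16.4621) = 0.120 × 1.5657 = 0.1879 W/m².
Total ΔF = 2.3009 + 0.1879 = 2.4888 W/m².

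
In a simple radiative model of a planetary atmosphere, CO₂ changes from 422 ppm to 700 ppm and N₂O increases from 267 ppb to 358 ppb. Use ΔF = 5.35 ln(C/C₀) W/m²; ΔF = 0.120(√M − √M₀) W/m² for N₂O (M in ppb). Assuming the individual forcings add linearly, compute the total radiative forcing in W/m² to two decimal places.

CO₂: 5.35 × ln(700/422) = 5.35 × ln(1.65877) = 5.35 × 0.50608 = 2.7075 W/m².
N₂O: 0.120 × (√358 − √267) = 0.120 × (18.9209 − 16.3401) = 0.120 × 2.5808 = 0.3097 W/m².
Total ΔF = 2.7075 + 0.3097 = 3.0172 W/m².

ΔF = 3.02 W/m²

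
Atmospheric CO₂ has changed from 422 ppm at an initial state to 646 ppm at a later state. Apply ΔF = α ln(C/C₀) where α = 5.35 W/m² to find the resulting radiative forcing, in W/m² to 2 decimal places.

ΔF = 2.28 W/m²

CO₂ absorption bands are partially saturated, so forcing scales with the logarithm of the concentration ratio.
CO₂: 5.35 × ln(646/422) = 5.35 × ln(1.53081) = 5.35 × 0.42580 = 2.2780 W/m².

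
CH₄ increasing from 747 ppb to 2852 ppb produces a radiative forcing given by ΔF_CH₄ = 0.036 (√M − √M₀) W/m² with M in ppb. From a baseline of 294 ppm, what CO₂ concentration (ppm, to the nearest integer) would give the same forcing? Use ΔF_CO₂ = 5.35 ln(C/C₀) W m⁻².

CH₄ forcing: 0.036 × (√2852 − √747) = 0.036 × (53.4041 − 27.3313) = 0.036 × 26.0728 = 0.93862 W/m².
Set 5.35 ln(C/294) = 0.93862: ln(C/294) = 0.93862/5.35 = 0.17544, so C = 294 × e^0.17544 = 294 × 1.19177 = 350.38 ppm.

C ≈ 350 ppm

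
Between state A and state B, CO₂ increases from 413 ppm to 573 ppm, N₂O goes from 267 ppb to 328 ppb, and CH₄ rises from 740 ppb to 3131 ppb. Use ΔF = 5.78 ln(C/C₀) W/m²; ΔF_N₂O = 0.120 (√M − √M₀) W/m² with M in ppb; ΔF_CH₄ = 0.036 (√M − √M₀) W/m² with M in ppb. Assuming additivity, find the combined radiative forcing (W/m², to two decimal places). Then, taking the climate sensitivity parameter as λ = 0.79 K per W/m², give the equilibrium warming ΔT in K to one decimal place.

CO₂: 5.78 × ln(573/413) = 5.78 × ln(1.38741) = 5.78 × 0.32744 = 1.8926 W/m².
N₂O: 0.120 × (√328 − √267) = 0.120 × (18.1108 − 16.3401) = 0.120 × 1.7707 = 0.2125 W/m².
CH₄: 0.036 × (√3131 − √740) = 0.036 × (55.9553 − 27.2029) = 0.036 × 28.7524 = 1.0351 W/m².
Total ΔF = 1.8926 + 0.2125 + 1.0351 = 3.1402 W/m².
ΔT = λ ΔF = 0.79 × 3.14 = 2.4806 K.

ΔF = 3.14 W/m²; ΔT = 2.5 K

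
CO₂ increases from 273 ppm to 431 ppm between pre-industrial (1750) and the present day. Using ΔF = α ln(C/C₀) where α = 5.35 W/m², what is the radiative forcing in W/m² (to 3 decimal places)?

ΔF = 2.443 W/m²

CO₂: 5.35 × ln(431/273) = 5.35 × ln(1.57875) = 5.35 × 0.45663 = 2.4430 W/m².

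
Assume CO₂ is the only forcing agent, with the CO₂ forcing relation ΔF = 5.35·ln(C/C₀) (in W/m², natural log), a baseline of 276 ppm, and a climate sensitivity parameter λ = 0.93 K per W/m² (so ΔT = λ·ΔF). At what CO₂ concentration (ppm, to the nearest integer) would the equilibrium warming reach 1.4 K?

C ≈ 366 ppm

Required forcing: ΔF = ΔT/λ = 1.4/0.93 = 1.5054 W/m².
Then ln(C/276) = ΔF/5.35 = 1.5054/5.35 = 0.28138.
So C = 276 × e^0.28138 = 276 × 1.32496 = 365.69 ppm.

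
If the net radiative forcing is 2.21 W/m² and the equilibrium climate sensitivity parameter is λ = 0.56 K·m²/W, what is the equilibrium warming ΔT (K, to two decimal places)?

ΔT = λ ΔF = 0.56 × 2.21 = 1.2376 K.

ΔT = 1.24 K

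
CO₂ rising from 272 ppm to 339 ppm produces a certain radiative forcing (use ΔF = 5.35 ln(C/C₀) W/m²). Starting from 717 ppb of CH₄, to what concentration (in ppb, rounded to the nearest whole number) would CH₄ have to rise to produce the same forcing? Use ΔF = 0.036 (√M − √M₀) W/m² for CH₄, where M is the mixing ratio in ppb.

M ≈ 3540 ppb

CO₂ forcing: 5.35 × ln(339/272) = 5.35 × 0.220198 = 1.17806 W/m².
Set 0.036(√M − √717) = 1.17806: √M = 1.17806/0.036 + √717 = 32.7239 + 26.7769 = 59.5008.
M = (59.5008)² = 3540.35 ppb.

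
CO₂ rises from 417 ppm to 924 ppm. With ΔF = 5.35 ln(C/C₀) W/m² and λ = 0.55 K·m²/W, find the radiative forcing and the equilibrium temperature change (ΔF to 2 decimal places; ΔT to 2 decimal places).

ΔF = 4.26 W/m²; ΔT = 2.34 K

CO₂: 5.35 × ln(924/417) = 5.35 × ln(2.21583) = 5.35 × 0.79563 = 4.2566 W/m².
ΔT = λ ΔF = 0.55 × 4.26 = 2.3430 K.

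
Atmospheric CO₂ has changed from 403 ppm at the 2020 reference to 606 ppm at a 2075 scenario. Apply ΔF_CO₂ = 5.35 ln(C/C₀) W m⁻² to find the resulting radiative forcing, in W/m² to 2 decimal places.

CO₂: 5.35 × ln(606/403) = 5.35 × ln(1.50372) = 5.35 × 0.40794 = 2.1825 W/m².

ΔF = 2.18 W/m²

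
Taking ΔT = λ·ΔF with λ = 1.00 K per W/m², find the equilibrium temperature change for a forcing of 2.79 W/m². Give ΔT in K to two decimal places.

ΔT = 2.79 K

ΔT = λ ΔF = 1.00 × 2.79 = 2.7900 K.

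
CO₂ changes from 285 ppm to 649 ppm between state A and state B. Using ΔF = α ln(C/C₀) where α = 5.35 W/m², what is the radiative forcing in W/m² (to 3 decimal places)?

CO₂: 5.35 × ln(649/285) = 5.35 × ln(2.27719) = 5.35 × 0.82294 = 4.4027 W/m².

ΔF = 4.403 W/m²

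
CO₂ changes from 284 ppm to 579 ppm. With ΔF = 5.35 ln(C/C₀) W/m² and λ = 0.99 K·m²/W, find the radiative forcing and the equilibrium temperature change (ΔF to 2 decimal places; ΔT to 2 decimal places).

CO₂: 5.35 × ln(579/284) = 5.35 × ln(2.03873) = 5.35 × 0.71233 = 3.8110 W/m².
ΔT = λ ΔF = 0.99 × 3.81 = 3.7719 K.

ΔF = 3.81 W/m²; ΔT = 3.77 K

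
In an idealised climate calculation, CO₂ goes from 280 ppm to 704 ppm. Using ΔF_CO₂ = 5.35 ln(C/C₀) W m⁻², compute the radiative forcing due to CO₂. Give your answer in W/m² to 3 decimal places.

ΔF = 4.933 W/m²

CO₂: 5.35 × ln(704/280) = 5.35 × ln(2.51429) = 5.35 × 0.92199 = 4.9326 W/m².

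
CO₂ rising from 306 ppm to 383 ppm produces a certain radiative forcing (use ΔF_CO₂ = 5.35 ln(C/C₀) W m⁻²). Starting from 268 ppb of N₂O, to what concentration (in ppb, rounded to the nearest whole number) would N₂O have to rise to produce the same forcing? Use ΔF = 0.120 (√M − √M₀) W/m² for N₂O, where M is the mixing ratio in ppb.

CO₂ forcing: 5.35 × ln(383/306) = 5.35 × 0.224450 = 1.20081 W/m².
Set 0.120(√M − √268) = 1.20081: √M = 1.20081/0.120 + √268 = 10.0068 + 16.3707 = 26.3775.
M = (26.3775)² = 695.77 ppb.

M ≈ 696 ppb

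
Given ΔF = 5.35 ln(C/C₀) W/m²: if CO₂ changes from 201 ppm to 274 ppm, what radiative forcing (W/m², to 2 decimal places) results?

CO₂: 5.35 × ln(274/201) = 5.35 × ln(1.36318) = 5.35 × 0.30982 = 1.6575 W/m².

ΔF = 1.66 W/m²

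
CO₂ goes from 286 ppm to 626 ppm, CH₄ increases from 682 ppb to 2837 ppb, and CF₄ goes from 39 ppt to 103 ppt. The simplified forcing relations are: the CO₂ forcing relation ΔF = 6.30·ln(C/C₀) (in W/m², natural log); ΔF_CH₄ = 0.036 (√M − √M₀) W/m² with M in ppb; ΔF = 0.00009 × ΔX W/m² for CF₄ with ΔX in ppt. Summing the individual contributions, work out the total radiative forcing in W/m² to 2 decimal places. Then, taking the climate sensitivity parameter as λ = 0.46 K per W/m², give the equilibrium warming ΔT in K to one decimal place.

CO₂: 6.30 × ln(626/286) = 6.30 × ln(2.18881) = 6.30 × 0.78336 = 4.9352 W/m².
CH₄: 0.036 × (√2837 − √682) = 0.036 × (53.2635 − 26.1151) = 0.036 × 27.1484 = 0.9773 W/m².
CF₄: ΔF = 0.00009 × (103 − 39) = 0.00009 × 64 = 0.0058 W/m².
Total ΔF = 4.9352 + 0.9773 + 0.0058 = 5.9183 W/m².
ΔT = λ ΔF = 0.46 × 5.92 = 2.7232 K.

ΔF = 5.92 W/m²; ΔT = 2.7 K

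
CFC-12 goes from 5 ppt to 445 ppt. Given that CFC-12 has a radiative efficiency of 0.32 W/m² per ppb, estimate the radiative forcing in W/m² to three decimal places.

ΔF = 0.141 W/m²

CFC-12: Δ = 445 − 5 = 440 ppt = 0.440 ppb; ΔF = 0.32 × 0.440 = 0.1408 W/m².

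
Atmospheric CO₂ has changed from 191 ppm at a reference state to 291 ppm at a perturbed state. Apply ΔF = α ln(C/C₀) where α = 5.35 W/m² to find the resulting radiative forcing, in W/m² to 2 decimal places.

ΔF = 2.25 W/m²

CO₂: 5.35 × ln(291/191) = 5.35 × ln(1.52356) = 5.35 × 0.42105 = 2.2526 W/m².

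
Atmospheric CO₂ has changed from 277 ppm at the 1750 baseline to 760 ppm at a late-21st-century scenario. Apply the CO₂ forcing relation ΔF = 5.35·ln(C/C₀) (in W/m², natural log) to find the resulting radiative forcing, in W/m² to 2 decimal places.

CO₂: 5.35 × ln(760/277) = 5.35 × ln(2.74368) = 5.35 × 1.00930 = 5.3998 W/m².

ΔF = 5.40 W/m²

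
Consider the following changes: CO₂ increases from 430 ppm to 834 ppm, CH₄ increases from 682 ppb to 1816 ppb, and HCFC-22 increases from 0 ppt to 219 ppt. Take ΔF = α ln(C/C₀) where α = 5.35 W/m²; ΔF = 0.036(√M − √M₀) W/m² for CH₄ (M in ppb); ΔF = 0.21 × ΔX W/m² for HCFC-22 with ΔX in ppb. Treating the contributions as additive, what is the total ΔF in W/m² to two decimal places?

ΔF = 4.18 W/m²

CO₂: 5.35 × ln(834/430) = 5.35 × ln(1.93953) = 5.35 × 0.66245 = 3.5441 W/m².
CH₄: 0.036 × (√1816 − √682) = 0.036 × (42.6146 − 26.1151) = 0.036 × 16.4995 = 0.5940 W/m².
HCFC-22: Δ = 219 − 0 = 219 ppt = 0.219 ppb; ΔF = 0.21 × 0.219 = 0.0460 W/m².
Total ΔF = 3.5441 + 0.5940 + 0.0460 = 4.1841 W/m².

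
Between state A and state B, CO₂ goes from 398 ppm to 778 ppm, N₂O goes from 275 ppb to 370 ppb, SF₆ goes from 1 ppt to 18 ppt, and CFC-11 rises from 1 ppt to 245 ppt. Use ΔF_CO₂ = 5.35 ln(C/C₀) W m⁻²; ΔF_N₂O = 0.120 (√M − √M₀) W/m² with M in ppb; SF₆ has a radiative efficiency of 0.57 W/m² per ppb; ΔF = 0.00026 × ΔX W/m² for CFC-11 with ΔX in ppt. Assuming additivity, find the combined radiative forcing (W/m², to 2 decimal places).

ΔF = 3.98 W/m²

CO₂: 5.35 × ln(778/398) = 5.35 × ln(1.95477) = 5.35 × 0.67027 = 3.5859 W/m².
N₂O: 0.120 × (√370 − √275) = 0.120 × (19.2354 − 16.5831) = 0.120 × 2.6523 = 0.3183 W/m².
SF₆: Δ = 18 − 1 = 17 ppt = 0.017 ppb; ΔF = 0.57 × 0.017 = 0.0097 W/m².
CFC-11: ΔF = 0.00026 × (245 − 1) = 0.00026 × 244 = 0.0634 W/m².
Total ΔF = 3.5859 + 0.3183 + 0.0097 + 0.0634 = 3.9773 W/m².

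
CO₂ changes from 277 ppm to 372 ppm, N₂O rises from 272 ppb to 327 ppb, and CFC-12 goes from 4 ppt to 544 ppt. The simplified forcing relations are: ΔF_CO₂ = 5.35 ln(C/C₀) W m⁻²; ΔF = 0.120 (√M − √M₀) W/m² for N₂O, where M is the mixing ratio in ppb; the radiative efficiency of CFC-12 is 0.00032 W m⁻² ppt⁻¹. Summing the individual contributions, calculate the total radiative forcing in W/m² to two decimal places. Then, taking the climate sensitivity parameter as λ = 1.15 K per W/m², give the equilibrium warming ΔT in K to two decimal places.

ΔF = 1.94 W/m²; ΔT = 2.23 K

CO₂: 5.35 × ln(372/277) = 5.35 × ln(1.34296) = 5.35 × 0.29488 = 1.5776 W/m².
N₂O: 0.120 × (√327 − √272) = 0.120 × (18.0831 − 16.4924) = 0.120 × 1.5907 = 0.1909 W/m².
CFC-12: ΔF = 0.00032 × (544 − 4) = 0.00032 × 540 = 0.1728 W/m².
Total ΔF = 1.5776 + 0.1909 + 0.1728 = 1.9413 W/m².
ΔT = λ ΔF = 1.15 × 1.94 = 2.2310 K.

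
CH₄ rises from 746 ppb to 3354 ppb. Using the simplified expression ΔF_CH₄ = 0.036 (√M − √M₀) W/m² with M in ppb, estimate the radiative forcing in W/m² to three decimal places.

ΔF = 1.102 W/m²

CH₄: 0.036 × (√3354 − √746) = 0.036 × (57.9137 − 27.3130) = 0.036 × 30.6007 = 1.1016 W/m².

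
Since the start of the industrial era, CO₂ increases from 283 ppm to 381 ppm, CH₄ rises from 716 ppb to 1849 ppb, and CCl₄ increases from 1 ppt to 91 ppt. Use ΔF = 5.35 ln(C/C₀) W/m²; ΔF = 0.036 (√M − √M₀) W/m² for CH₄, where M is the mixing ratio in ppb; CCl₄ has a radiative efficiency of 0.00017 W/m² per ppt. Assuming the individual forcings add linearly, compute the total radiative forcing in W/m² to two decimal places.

ΔF = 2.19 W/m²

CO₂: 5.35 × ln(381/283) = 5.35 × ln(1.34629) = 5.35 × 0.29735 = 1.5908 W/m².
CH₄: 0.036 × (√1849 − √716) = 0.036 × (43.0000 − 26.7582) = 0.036 × 16.2418 = 0.5847 W/m².
CCl₄: ΔF = 0.00017 × (91 − 1) = 0.00017 × 90 = 0.0153 W/m².
Total ΔF = 1.5908 + 0.5847 + 0.0153 = 2.1908 W/m².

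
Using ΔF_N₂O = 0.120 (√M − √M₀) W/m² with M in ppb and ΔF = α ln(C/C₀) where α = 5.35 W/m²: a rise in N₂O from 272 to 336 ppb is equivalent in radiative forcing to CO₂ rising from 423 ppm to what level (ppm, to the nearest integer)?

N₂O forcing: 0.120 × (√336 − √272) = 0.120 × (18.3303 − 16.4924) = 0.120 × 1.8379 = 0.22055 W/m².
Set 5.35 ln(C/423) = 0.22055: ln(C/423) = 0.22055/5.35 = 0.04122, so C = 423 × e^0.04122 = 423 × 1.04208 = 440.80 ppm.

C ≈ 441 ppm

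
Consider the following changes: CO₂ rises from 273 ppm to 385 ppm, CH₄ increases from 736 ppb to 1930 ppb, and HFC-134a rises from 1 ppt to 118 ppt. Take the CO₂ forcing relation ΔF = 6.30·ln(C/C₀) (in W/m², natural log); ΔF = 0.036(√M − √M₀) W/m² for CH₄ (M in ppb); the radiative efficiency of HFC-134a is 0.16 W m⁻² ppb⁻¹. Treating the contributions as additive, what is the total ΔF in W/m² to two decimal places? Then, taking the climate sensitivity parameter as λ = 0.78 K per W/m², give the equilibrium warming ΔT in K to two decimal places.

ΔF = 2.79 W/m²; ΔT = 2.18 K

CO₂: 6.30 × ln(385/273) = 6.30 × ln(1.41026) = 6.30 × 0.34377 = 2.1658 W/m².
CH₄: 0.036 × (√1930 − √736) = 0.036 × (43.9318 − 27.1293) = 0.036 × 16.8025 = 0.6049 W/m².
HFC-134a: Δ = 118 − 1 = 117 ppt = 0.117 ppb; ΔF = 0.16 × 0.117 = 0.0187 W/m².
Total ΔF = 2.1658 + 0.6049 + 0.0187 = 2.7894 W/m².
ΔT = λ ΔF = 0.78 × 2.79 = 2.1762 K.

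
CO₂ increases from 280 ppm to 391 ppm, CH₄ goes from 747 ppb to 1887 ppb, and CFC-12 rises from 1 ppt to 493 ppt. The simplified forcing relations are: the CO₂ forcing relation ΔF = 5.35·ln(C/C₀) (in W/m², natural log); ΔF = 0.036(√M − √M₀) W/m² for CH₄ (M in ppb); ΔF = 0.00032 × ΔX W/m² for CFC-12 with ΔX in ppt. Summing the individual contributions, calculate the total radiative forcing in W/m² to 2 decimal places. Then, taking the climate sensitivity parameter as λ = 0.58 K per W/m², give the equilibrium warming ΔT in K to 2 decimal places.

CO₂: 5.35 × ln(391/280) = 5.35 × ln(1.39643) = 5.35 × 0.33392 = 1.7865 W/m².
CH₄: 0.036 × (√1887 − √747) = 0.036 × (43.4396 − 27.3313) = 0.036 × 16.1083 = 0.5799 W/m².
CFC-12: ΔF = 0.00032 × (493 − 1) = 0.00032 × 492 = 0.1574 W/m².
Total ΔF = 1.7865 + 0.5799 + 0.1574 = 2.5238 W/m².
ΔT = λ ΔF = 0.58 × 2.52 = 1.4616 K.

ΔF = 2.52 W/m²; ΔT = 1.46 K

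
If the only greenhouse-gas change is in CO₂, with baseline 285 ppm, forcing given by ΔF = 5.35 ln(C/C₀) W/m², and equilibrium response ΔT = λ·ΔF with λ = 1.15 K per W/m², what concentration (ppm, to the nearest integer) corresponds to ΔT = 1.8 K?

C ≈ 382 ppm

Required forcing: ΔF = ΔT/λ = 1.8/1.15 = 1.5652 W/m².
Then ln(C/285) = ΔF/5.35 = 1.5652/5.35 = 0.29256.
So C = 285 × e^0.29256 = 285 × 1.33985 = 381.86 ppm.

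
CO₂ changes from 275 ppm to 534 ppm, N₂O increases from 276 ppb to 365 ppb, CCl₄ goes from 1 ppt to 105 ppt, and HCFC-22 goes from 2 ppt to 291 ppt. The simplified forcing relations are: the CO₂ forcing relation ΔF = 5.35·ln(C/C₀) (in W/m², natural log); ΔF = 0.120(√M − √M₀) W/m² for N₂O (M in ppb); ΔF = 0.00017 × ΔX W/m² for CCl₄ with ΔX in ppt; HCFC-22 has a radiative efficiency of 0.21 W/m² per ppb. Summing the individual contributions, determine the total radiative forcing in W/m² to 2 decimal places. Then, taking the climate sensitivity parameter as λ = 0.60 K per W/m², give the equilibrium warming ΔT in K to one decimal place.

ΔF = 3.93 W/m²; ΔT = 2.4 K

CO₂: 5.35 × ln(534/275) = 5.35 × ln(1.94182) = 5.35 × 0.66363 = 3.5504 W/m².
N₂O: 0.120 × (√365 − √276) = 0.120 × (19.1050 − 16.6132) = 0.120 × 2.4918 = 0.2990 W/m².
CCl₄: ΔF = 0.00017 × (105 − 1) = 0.00017 × 104 = 0.0177 W/m².
HCFC-22: Δ = 291 − 2 = 289 ppt = 0.289 ppb; ΔF = 0.21 × 0.289 = 0.0607 W/m².
Total ΔF = 3.5504 + 0.2990 + 0.0177 + 0.0607 = 3.9278 W/m².
ΔT = λ ΔF = 0.60 × 3.93 = 2.3580 K.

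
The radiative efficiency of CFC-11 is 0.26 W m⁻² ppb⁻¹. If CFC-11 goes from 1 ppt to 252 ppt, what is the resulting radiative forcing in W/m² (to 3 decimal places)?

CFC-11: Δ = 252 − 1 = 251 ppt = 0.251 ppb; ΔF = 0.26 × 0.251 = 0.0653 W/m².

ΔF = 0.065 W/m²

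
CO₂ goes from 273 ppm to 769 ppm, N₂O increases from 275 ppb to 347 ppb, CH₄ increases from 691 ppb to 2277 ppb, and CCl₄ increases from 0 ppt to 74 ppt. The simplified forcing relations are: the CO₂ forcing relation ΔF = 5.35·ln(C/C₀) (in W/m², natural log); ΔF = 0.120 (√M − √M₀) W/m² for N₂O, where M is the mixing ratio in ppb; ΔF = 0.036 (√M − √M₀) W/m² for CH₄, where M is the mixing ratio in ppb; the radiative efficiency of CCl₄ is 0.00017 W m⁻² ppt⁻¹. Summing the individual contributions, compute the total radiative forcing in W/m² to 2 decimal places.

CO₂: 5.35 × ln(769/273) = 5.35 × ln(2.81685) = 5.35 × 1.03562 = 5.5406 W/m².
N₂O: 0.120 × (√347 − √275) = 0.120 × (18.6279 − 16.5831) = 0.120 × 2.0448 = 0.2454 W/m².
CH₄: 0.036 × (√2277 − √691) = 0.036 × (47.7179 − 26.2869) = 0.036 × 21.4310 = 0.7715 W/m².
CCl₄: ΔF = 0.00017 × (74 − 0) = 0.00017 × 74 = 0.0126 W/m².
Total ΔF = 5.5406 + 0.2454 + 0.7715 + 0.0126 = 6.5701 W/m².

ΔF = 6.57 W/m²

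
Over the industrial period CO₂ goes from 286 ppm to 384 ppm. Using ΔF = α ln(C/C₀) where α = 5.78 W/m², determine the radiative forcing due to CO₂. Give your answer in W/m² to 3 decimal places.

CO₂: 5.78 × ln(384/286) = 5.78 × ln(1.34266) = 5.78 × 0.29465 = 1.7031 W/m².

ΔF = 1.703 W/m²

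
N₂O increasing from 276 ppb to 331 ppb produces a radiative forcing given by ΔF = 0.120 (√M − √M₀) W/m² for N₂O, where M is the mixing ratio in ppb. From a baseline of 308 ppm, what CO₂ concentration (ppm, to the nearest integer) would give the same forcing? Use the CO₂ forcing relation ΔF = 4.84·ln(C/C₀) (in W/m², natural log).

N₂O forcing: 0.120 × (√331 − √276) = 0.120 × (18.1934 − 16.6132) = 0.120 × 1.5802 = 0.18962 W/m².
Set 4.84 ln(C/308) = 0.18962: ln(C/308) = 0.18962/4.84 = 0.03918, so C = 308 × e^0.03918 = 308 × 1.03996 = 320.31 ppm.

C ≈ 320 ppm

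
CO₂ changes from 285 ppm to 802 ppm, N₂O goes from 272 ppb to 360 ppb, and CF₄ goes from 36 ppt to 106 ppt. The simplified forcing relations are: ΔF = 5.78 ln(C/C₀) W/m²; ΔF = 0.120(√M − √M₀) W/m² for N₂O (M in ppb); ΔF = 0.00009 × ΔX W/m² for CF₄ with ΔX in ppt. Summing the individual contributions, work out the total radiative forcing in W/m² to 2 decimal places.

ΔF = 6.28 W/m²

CO₂: 5.78 × ln(802/285) = 5.78 × ln(2.81404) = 5.78 × 1.03462 = 5.9801 W/m².
N₂O: 0.120 × (√360 − √272) = 0.120 × (18.9737 − 16.4924) = 0.120 × 2.4813 = 0.2978 W/m².
CF₄: ΔF = 0.00009 × (106 − 36) = 0.00009 × 70 = 0.0063 W/m².
Total ΔF = 5.9801 + 0.2978 + 0.0063 = 6.2842 W/m².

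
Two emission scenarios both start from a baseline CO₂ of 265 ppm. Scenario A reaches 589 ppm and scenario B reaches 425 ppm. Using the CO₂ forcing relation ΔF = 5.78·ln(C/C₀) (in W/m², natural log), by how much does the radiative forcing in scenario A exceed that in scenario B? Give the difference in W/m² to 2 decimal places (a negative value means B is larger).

ΔF_A = 5.78 ln(589/265) = 5.78 × 0.79870 = 4.6165 W/m².
ΔF_B = 5.78 ln(425/265) = 5.78 × 0.47236 = 2.7302 W/m².
Difference: 4.6165 − 2.7302 = 1.8863 W/m².

ΔF_A − ΔF_B = 1.89 W/m²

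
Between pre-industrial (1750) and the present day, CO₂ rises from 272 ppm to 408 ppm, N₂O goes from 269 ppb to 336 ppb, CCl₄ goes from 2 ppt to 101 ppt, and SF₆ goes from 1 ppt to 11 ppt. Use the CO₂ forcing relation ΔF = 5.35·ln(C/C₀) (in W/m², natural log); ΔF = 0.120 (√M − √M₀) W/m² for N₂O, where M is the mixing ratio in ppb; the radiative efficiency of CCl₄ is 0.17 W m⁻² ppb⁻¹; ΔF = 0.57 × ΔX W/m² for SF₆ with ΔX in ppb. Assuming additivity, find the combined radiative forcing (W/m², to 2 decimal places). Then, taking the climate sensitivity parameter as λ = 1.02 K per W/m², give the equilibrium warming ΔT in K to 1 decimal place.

ΔF = 2.42 W/m²; ΔT = 2.5 K

CO₂: 5.35 × ln(408/272) = 5.35 × ln(1.50000) = 5.35 × 0.40547 = 2.1693 W/m².
N₂O: 0.120 × (√336 − √269) = 0.120 × (18.3303 − 16.4012) = 0.120 × 1.9291 = 0.2315 W/m².
CCl₄: Δ = 101 − 2 = 99 ppt = 0.099 ppb; ΔF = 0.17 × 0.099 = 0.0168 W/m².
SF₆: Δ = 11 − 1 = 10 ppt = 0.010 ppb; ΔF = 0.57 × 0.010 = 0.0057 W/m².
Total ΔF = 2.1693 + 0.2315 + 0.0168 + 0.0057 = 2.4233 W/m².
ΔT = λ ΔF = 1.02 × 2.42 = 2.4684 K.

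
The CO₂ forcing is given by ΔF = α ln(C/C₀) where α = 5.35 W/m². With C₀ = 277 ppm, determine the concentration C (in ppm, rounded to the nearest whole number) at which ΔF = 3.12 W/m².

Set 5.35 ln(C/277) = 3.12, so ln(C/277) = 3.12/5.35 = 0.58318.
Then C/277 = e^0.58318 = 1.79173, giving C = 277 × 1.79173 = 496.31 ppm.

C ≈ 496 ppm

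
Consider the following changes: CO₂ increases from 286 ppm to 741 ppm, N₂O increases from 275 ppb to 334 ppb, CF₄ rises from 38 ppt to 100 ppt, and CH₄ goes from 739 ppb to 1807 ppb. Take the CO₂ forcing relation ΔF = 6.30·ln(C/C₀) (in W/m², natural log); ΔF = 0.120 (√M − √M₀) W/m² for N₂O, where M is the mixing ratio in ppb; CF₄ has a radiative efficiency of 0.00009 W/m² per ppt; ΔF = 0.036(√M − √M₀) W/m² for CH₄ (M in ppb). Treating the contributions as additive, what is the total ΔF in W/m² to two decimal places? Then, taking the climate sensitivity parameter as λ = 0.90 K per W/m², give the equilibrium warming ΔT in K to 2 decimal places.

ΔF = 6.76 W/m²; ΔT = 6.08 K

CO₂: 6.30 × ln(741/286) = 6.30 × ln(2.59091) = 6.30 × 0.95201 = 5.9977 W/m².
N₂O: 0.120 × (√334 − √275) = 0.120 × (18.2757 − 16.5831) = 0.120 × 1.6926 = 0.2031 W/m².
CF₄: ΔF = 0.00009 × (100 − 38) = 0.00009 × 62 = 0.0056 W/m².
CH₄: 0.036 × (√1807 − √739) = 0.036 × (42.5088 − 27.1846) = 0.036 × 15.3242 = 0.5517 W/m².
Total ΔF = 5.9977 + 0.2031 + 0.0056 + 0.5517 = 6.7581 W/m².
ΔT = λ ΔF = 0.90 × 6.76 = 6.0840 K.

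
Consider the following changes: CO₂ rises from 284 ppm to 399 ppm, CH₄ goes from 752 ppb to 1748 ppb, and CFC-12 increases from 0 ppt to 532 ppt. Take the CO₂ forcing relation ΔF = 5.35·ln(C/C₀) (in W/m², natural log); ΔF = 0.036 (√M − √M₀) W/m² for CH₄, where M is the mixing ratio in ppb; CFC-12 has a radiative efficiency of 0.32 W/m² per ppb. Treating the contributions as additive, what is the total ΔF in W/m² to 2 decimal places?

CO₂: 5.35 × ln(399/284) = 5.35 × ln(1.40493) = 5.35 × 0.33999 = 1.8189 W/m².
CH₄: 0.036 × (√1748 − √752) = 0.036 × (41.8091 − 27.4226) = 0.036 × 14.3865 = 0.5179 W/m².
CFC-12: Δ = 532 − 0 = 532 ppt = 0.532 ppb; ΔF = 0.32 × 0.532 = 0.1702 W/m².
Total ΔF = 1.8189 + 0.5179 + 0.1702 = 2.5070 W/m².

ΔF = 2.51 W/m²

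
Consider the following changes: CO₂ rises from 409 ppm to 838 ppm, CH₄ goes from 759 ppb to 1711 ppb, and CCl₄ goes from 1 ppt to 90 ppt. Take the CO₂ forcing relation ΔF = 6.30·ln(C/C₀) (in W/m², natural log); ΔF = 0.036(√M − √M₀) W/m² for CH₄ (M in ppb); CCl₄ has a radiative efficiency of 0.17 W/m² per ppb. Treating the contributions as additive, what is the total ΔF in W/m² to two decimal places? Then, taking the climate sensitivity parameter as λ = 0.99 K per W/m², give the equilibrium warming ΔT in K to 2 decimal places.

ΔF = 5.03 W/m²; ΔT = 4.98 K

CO₂: 6.30 × ln(838/409) = 6.30 × ln(2.04890) = 6.30 × 0.71730 = 4.5190 W/m².
CH₄: 0.036 × (√1711 − √759) = 0.036 × (41.3642 − 27.5500) = 0.036 × 13.8142 = 0.4973 W/m².
CCl₄: Δ = 90 − 1 = 89 ppt = 0.089 ppb; ΔF = 0.17 × 0.089 = 0.0151 W/m².
Total ΔF = 4.5190 + 0.4973 + 0.0151 = 5.0314 W/m².
ΔT = λ ΔF = 0.99 × 5.03 = 4.9797 K.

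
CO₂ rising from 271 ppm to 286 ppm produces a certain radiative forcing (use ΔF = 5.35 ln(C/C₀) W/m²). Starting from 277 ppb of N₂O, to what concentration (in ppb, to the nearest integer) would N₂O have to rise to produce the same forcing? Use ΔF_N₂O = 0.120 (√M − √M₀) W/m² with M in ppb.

CO₂ forcing: 5.35 × ln(286/271) = 5.35 × 0.053873 = 0.28822 W/m².
Set 0.120(√M − √277) = 0.28822: √M = 0.28822/0.120 + √277 = 2.4018 + 16.6433 = 19.0451.
M = (19.0451)² = 362.72 ppb.

M ≈ 363 ppb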